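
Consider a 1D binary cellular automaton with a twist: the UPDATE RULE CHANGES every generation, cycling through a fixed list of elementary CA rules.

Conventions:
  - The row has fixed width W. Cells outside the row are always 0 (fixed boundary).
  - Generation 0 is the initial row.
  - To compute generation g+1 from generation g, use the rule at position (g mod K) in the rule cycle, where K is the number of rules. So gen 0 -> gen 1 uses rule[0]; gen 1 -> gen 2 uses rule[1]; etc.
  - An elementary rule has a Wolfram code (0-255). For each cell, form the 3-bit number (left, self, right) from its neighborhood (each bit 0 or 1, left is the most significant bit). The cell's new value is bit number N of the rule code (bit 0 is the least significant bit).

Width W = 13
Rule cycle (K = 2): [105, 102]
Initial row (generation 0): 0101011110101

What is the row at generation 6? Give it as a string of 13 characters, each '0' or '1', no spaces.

Answer: 1100101001110

Derivation:
Gen 0: 0101011110101
Gen 1 (rule 105): 0010110011010
Gen 2 (rule 102): 0111010101110
Gen 3 (rule 105): 0101101011010
Gen 4 (rule 102): 1110111101110
Gen 5 (rule 105): 1011100111010
Gen 6 (rule 102): 1100101001110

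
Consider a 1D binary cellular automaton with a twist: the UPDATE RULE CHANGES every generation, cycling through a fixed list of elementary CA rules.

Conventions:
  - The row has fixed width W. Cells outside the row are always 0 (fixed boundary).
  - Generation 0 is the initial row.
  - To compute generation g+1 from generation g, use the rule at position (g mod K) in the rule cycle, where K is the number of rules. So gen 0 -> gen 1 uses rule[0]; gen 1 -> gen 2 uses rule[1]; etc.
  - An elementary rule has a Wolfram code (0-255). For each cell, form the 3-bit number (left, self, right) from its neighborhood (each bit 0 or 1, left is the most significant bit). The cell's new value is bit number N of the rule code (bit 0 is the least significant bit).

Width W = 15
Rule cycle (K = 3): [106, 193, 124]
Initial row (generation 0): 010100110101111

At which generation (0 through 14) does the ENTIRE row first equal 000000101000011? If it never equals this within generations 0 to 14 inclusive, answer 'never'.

Answer: never

Derivation:
Gen 0: 010100110101111
Gen 1 (rule 106): 101001111011001
Gen 2 (rule 193): 000000111001000
Gen 3 (rule 124): 000000101101100
Gen 4 (rule 106): 000001011111100
Gen 5 (rule 193): 111100001111101
Gen 6 (rule 124): 100110001000111
Gen 7 (rule 106): 001110010001101
Gen 8 (rule 193): 100110000100100
Gen 9 (rule 124): 110111000110110
Gen 10 (rule 106): 111101001111110
Gen 11 (rule 193): 011100000111110
Gen 12 (rule 124): 010110000100011
Gen 13 (rule 106): 101110001000111
Gen 14 (rule 193): 000110100010011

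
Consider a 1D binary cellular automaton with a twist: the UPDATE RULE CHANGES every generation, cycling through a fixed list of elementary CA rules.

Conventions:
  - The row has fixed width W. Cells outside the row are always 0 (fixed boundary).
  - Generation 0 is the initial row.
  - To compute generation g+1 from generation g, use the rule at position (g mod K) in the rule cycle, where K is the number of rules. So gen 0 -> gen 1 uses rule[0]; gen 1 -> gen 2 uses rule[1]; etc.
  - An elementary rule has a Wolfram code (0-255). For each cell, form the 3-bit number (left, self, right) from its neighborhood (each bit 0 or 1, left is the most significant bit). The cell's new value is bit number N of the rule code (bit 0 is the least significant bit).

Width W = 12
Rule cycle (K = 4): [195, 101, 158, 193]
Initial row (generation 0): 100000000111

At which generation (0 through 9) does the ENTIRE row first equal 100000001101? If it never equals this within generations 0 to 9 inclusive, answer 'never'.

Gen 0: 100000000111
Gen 1 (rule 195): 001111111011
Gen 2 (rule 101): 100000001101
Gen 3 (rule 158): 110000011001
Gen 4 (rule 193): 010111001000
Gen 5 (rule 195): 100011010011
Gen 6 (rule 101): 101001110001
Gen 7 (rule 158): 101111101011
Gen 8 (rule 193): 000111100001
Gen 9 (rule 195): 111011101110

Answer: 2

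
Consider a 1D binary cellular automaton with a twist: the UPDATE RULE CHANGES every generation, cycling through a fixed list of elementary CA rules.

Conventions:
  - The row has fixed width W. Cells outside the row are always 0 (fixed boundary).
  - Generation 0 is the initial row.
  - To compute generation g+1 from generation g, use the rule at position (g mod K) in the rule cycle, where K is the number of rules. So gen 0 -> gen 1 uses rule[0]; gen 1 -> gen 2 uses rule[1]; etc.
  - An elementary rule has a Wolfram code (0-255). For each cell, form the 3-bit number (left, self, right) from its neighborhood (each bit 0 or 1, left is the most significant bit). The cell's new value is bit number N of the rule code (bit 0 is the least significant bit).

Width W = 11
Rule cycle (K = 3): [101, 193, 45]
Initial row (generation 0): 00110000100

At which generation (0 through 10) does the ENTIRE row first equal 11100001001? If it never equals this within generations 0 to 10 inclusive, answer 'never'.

Gen 0: 00110000100
Gen 1 (rule 101): 10010110101
Gen 2 (rule 193): 00000010000
Gen 3 (rule 45): 11111010111
Gen 4 (rule 101): 00001111001
Gen 5 (rule 193): 11100111000
Gen 6 (rule 45): 10000100011
Gen 7 (rule 101): 10110101001
Gen 8 (rule 193): 00010000000
Gen 9 (rule 45): 11010111111
Gen 10 (rule 101): 01111000001

Answer: never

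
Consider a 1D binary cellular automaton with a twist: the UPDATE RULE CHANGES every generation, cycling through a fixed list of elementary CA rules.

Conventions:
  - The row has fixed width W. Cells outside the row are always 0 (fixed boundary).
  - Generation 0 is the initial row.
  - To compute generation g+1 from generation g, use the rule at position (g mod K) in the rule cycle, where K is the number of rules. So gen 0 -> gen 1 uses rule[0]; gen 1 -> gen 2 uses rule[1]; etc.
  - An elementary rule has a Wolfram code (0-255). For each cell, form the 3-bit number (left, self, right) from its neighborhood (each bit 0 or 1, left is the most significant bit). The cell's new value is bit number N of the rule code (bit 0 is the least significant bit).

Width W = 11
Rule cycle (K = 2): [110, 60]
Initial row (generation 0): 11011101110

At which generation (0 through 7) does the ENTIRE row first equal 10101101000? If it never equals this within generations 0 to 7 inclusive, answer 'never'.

Gen 0: 11011101110
Gen 1 (rule 110): 11110111010
Gen 2 (rule 60): 10001100111
Gen 3 (rule 110): 10011101101
Gen 4 (rule 60): 11010011011
Gen 5 (rule 110): 11110111111
Gen 6 (rule 60): 10001100000
Gen 7 (rule 110): 10011100000

Answer: never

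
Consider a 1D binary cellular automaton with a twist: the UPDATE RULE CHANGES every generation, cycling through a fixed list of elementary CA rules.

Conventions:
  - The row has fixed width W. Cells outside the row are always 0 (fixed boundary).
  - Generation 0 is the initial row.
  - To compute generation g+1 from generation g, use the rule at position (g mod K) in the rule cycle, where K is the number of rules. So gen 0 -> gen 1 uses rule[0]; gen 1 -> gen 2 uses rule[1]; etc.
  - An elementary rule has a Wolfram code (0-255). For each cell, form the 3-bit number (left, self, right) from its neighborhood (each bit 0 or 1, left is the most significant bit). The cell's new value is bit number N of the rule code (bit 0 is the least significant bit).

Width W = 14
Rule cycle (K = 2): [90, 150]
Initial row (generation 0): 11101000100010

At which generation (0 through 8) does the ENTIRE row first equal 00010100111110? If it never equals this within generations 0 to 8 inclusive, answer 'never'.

Gen 0: 11101000100010
Gen 1 (rule 90): 10100101010101
Gen 2 (rule 150): 10111101010101
Gen 3 (rule 90): 00100100000000
Gen 4 (rule 150): 01111110000000
Gen 5 (rule 90): 11000011000000
Gen 6 (rule 150): 00100100100000
Gen 7 (rule 90): 01011011010000
Gen 8 (rule 150): 11000000011000

Answer: never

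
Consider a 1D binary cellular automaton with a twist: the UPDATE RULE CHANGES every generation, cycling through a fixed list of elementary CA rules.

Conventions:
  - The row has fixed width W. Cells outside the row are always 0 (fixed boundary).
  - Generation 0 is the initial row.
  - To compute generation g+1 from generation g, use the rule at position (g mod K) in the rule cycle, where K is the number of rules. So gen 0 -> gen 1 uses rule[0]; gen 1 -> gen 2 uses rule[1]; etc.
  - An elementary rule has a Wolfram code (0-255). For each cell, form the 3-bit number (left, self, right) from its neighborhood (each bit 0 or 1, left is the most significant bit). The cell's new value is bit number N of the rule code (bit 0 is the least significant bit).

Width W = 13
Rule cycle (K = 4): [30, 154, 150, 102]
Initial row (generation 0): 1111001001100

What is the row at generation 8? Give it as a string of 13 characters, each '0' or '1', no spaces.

Answer: 0000001100001

Derivation:
Gen 0: 1111001001100
Gen 1 (rule 30): 1000111111010
Gen 2 (rule 154): 0101111110001
Gen 3 (rule 150): 1100111101011
Gen 4 (rule 102): 0101000111101
Gen 5 (rule 30): 1101101100001
Gen 6 (rule 154): 1001001010010
Gen 7 (rule 150): 1111111011111
Gen 8 (rule 102): 0000001100001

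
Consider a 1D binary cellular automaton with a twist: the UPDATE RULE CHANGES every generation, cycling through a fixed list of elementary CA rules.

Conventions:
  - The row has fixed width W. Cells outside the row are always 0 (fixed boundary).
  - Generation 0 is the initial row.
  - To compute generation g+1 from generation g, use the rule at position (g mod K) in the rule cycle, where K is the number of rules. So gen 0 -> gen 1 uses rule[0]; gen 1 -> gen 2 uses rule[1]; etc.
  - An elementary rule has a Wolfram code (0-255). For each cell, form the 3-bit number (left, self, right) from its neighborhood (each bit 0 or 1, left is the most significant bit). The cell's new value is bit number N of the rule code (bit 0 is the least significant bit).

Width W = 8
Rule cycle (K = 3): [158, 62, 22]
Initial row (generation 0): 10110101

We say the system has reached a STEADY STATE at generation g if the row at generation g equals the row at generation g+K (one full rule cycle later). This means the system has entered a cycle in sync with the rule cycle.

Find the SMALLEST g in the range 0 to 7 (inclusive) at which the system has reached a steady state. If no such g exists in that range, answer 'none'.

Gen 0: 10110101
Gen 1 (rule 158): 10100101
Gen 2 (rule 62): 11111111
Gen 3 (rule 22): 00000000
Gen 4 (rule 158): 00000000
Gen 5 (rule 62): 00000000
Gen 6 (rule 22): 00000000
Gen 7 (rule 158): 00000000
Gen 8 (rule 62): 00000000
Gen 9 (rule 22): 00000000
Gen 10 (rule 158): 00000000

Answer: 3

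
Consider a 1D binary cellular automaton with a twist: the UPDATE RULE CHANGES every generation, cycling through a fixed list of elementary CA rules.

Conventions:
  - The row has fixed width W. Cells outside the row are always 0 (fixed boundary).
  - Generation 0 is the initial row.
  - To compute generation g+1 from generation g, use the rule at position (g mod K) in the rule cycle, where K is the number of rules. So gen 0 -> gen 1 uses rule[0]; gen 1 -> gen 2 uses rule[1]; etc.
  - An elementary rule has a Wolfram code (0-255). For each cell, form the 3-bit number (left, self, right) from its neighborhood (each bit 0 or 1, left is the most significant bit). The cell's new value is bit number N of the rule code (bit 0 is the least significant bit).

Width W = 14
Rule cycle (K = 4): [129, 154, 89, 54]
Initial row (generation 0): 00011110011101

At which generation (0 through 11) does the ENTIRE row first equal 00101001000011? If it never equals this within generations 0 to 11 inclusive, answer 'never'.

Answer: 3

Derivation:
Gen 0: 00011110011101
Gen 1 (rule 129): 11001100001000
Gen 2 (rule 154): 10111010010100
Gen 3 (rule 89): 00101001000011
Gen 4 (rule 54): 01111111100100
Gen 5 (rule 129): 00111111000001
Gen 6 (rule 154): 01111110100010
Gen 7 (rule 89): 01000010011001
Gen 8 (rule 54): 11100111100111
Gen 9 (rule 129): 01000011000010
Gen 10 (rule 154): 10100110100101
Gen 11 (rule 89): 00010110010000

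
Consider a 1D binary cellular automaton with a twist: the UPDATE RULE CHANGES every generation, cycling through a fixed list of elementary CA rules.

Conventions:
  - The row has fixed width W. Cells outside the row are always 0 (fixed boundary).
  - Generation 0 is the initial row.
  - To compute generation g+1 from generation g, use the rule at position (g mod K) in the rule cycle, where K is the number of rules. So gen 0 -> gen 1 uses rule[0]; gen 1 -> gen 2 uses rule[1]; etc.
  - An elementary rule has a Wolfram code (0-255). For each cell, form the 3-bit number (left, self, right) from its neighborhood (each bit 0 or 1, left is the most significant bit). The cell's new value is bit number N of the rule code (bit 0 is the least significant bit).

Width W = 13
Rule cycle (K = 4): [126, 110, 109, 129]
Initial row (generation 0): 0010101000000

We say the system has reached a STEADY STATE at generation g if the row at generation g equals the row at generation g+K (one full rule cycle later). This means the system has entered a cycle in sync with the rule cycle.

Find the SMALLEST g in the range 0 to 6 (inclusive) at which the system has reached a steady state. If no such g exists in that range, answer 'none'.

Answer: none

Derivation:
Gen 0: 0010101000000
Gen 1 (rule 126): 0111111100000
Gen 2 (rule 110): 1100000100000
Gen 3 (rule 109): 1101110101111
Gen 4 (rule 129): 0000100000110
Gen 5 (rule 126): 0001110001111
Gen 6 (rule 110): 0011010011001
Gen 7 (rule 109): 1011110011001
Gen 8 (rule 129): 0001100000000
Gen 9 (rule 126): 0011110000000
Gen 10 (rule 110): 0110010000000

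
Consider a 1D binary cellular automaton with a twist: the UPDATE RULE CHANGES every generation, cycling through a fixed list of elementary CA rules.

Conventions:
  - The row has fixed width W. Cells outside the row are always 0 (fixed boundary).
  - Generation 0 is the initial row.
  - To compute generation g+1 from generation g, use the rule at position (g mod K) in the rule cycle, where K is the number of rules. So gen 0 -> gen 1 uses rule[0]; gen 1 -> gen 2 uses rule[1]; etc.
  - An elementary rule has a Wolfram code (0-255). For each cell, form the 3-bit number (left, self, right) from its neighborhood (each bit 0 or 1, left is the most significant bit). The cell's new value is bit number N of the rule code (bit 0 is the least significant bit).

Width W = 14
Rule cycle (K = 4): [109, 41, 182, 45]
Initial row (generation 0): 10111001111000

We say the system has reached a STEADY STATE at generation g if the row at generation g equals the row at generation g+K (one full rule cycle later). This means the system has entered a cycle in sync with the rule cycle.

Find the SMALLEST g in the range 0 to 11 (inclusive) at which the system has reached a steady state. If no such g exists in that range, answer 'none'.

Gen 0: 10111001111000
Gen 1 (rule 109): 11101001001011
Gen 2 (rule 41): 10010000000110
Gen 3 (rule 182): 11111000001001
Gen 4 (rule 45): 10000011101001
Gen 5 (rule 109): 10111010111001
Gen 6 (rule 41): 01100101100000
Gen 7 (rule 182): 10011110010000
Gen 8 (rule 45): 10010000010111
Gen 9 (rule 109): 10010111011101
Gen 10 (rule 41): 00001100110010
Gen 11 (rule 182): 00010011001111
Gen 12 (rule 45): 11010010001000
Gen 13 (rule 109): 11110010101011
Gen 14 (rule 41): 10000001010110
Gen 15 (rule 182): 11000011111001

Answer: none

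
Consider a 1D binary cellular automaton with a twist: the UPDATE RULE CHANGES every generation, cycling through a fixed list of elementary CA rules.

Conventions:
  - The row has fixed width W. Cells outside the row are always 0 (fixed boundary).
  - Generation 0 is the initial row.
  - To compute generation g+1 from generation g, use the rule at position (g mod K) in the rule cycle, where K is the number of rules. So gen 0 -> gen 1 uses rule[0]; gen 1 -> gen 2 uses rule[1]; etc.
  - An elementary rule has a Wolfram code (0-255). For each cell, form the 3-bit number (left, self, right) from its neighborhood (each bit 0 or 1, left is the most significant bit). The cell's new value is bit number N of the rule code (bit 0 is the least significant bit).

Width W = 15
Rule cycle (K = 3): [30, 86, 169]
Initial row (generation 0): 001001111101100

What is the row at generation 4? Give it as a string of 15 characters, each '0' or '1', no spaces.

Answer: 011001111010101

Derivation:
Gen 0: 001001111101100
Gen 1 (rule 30): 011111000001010
Gen 2 (rule 86): 100001100011011
Gen 3 (rule 169): 001101001010110
Gen 4 (rule 30): 011001111010101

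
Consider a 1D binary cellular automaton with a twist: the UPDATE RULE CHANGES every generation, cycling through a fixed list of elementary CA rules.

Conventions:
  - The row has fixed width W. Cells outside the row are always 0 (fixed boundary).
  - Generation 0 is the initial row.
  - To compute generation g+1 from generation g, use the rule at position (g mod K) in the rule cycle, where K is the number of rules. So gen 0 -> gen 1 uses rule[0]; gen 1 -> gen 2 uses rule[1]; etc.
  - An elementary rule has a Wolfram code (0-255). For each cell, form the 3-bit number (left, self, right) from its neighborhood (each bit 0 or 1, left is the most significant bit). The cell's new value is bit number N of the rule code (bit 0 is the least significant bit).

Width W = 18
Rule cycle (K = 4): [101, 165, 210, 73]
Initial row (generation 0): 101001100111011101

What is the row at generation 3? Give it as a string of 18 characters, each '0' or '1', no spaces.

Answer: 101100000110000101

Derivation:
Gen 0: 101001100111011101
Gen 1 (rule 101): 111000100001100111
Gen 2 (rule 165): 010010101100000010
Gen 3 (rule 210): 101100000110000101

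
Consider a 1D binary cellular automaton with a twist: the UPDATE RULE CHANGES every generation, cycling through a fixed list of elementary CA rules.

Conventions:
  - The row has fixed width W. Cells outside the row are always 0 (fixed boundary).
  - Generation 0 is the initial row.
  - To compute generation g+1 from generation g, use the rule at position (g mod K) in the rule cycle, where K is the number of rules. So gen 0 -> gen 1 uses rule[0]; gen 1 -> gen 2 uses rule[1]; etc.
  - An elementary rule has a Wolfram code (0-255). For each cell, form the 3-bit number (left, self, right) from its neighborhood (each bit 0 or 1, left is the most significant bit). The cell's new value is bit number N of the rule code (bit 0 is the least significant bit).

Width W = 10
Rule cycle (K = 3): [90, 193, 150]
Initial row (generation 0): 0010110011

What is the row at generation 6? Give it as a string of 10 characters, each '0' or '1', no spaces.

Gen 0: 0010110011
Gen 1 (rule 90): 0100111111
Gen 2 (rule 193): 0000011111
Gen 3 (rule 150): 0000101110
Gen 4 (rule 90): 0001001011
Gen 5 (rule 193): 1100000001
Gen 6 (rule 150): 0010000011

Answer: 0010000011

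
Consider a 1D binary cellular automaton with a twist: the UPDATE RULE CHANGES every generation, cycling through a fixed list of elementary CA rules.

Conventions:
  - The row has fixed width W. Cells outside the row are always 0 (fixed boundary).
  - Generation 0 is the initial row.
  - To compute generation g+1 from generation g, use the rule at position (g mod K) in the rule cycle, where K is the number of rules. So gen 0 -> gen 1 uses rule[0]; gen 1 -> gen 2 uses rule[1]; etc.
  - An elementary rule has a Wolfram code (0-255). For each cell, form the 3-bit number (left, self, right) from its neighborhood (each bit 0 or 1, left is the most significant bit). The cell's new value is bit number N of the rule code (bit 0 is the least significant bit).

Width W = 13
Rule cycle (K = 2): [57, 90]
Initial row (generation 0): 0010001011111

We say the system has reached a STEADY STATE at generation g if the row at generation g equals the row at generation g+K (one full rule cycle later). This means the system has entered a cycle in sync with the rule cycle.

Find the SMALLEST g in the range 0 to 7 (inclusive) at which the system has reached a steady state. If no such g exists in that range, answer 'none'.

Gen 0: 0010001011111
Gen 1 (rule 57): 1001100110000
Gen 2 (rule 90): 0111111111000
Gen 3 (rule 57): 0100000000111
Gen 4 (rule 90): 1010000001101
Gen 5 (rule 57): 0101111101010
Gen 6 (rule 90): 1001000100001
Gen 7 (rule 57): 0100110011100
Gen 8 (rule 90): 1011111110110
Gen 9 (rule 57): 0110000001101

Answer: none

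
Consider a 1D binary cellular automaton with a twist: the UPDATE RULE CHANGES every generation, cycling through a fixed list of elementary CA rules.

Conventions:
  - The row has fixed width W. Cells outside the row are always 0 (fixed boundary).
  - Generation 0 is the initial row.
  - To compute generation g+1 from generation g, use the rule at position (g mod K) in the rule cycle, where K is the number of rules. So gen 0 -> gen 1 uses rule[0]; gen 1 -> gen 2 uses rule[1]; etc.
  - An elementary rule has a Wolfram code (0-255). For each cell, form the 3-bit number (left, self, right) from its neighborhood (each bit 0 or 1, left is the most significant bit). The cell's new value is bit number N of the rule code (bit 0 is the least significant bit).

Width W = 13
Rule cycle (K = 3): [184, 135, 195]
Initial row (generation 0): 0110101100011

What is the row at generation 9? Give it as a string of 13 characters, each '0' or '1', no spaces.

Answer: 0100001000010

Derivation:
Gen 0: 0110101100011
Gen 1 (rule 184): 0101011010010
Gen 2 (rule 135): 1101000010110
Gen 3 (rule 195): 0100011100010
Gen 4 (rule 184): 0010011010001
Gen 5 (rule 135): 1110100010111
Gen 6 (rule 195): 0110001100011
Gen 7 (rule 184): 0101001010010
Gen 8 (rule 135): 1101011010110
Gen 9 (rule 195): 0100001000010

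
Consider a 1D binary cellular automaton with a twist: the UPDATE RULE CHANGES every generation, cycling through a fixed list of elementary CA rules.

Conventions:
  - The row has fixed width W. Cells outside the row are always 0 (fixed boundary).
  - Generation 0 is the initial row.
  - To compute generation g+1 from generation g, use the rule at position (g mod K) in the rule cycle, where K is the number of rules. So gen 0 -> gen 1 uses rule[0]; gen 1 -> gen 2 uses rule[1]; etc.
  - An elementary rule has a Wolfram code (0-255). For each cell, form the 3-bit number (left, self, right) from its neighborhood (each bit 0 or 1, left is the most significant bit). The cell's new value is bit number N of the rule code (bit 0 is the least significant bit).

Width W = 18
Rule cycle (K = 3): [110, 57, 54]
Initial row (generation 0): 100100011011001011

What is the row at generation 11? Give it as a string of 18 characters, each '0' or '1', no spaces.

Answer: 011011010100110111

Derivation:
Gen 0: 100100011011001011
Gen 1 (rule 110): 101100111111011111
Gen 2 (rule 57): 011010100000110000
Gen 3 (rule 54): 100111110001001000
Gen 4 (rule 110): 101100010011011000
Gen 5 (rule 57): 011011001010110111
Gen 6 (rule 54): 100100111111001000
Gen 7 (rule 110): 101101100001011000
Gen 8 (rule 57): 011011011100110111
Gen 9 (rule 54): 100100100011001000
Gen 10 (rule 110): 101101100111011000
Gen 11 (rule 57): 011011010100110111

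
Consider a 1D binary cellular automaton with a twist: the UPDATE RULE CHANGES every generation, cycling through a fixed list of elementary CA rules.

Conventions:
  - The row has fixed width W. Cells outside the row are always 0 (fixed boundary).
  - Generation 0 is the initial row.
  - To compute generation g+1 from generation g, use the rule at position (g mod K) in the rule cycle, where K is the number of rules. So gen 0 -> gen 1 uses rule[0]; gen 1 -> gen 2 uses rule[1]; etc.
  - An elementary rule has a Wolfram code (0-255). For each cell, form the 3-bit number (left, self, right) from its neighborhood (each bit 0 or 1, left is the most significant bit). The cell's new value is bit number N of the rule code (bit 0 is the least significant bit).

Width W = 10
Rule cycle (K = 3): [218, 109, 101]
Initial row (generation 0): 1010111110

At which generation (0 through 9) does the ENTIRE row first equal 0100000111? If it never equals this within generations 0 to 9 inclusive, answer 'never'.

Answer: 6

Derivation:
Gen 0: 1010111110
Gen 1 (rule 218): 0000111111
Gen 2 (rule 109): 1110100001
Gen 3 (rule 101): 0011101101
Gen 4 (rule 218): 0111101100
Gen 5 (rule 109): 0100111101
Gen 6 (rule 101): 0100000111
Gen 7 (rule 218): 1010001111
Gen 8 (rule 109): 1110101001
Gen 9 (rule 101): 0011111001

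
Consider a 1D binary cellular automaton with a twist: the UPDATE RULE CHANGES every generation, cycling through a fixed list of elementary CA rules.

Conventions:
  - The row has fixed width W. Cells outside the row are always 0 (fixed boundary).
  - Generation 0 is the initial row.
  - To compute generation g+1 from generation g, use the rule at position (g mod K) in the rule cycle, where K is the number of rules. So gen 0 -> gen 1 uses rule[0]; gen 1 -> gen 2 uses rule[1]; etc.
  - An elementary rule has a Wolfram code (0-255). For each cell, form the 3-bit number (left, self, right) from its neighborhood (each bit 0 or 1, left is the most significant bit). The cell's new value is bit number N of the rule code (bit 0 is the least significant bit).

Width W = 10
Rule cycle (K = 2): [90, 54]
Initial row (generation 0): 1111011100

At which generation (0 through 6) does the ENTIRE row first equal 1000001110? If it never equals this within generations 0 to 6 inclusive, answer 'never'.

Gen 0: 1111011100
Gen 1 (rule 90): 1001010110
Gen 2 (rule 54): 1111111001
Gen 3 (rule 90): 1000001110
Gen 4 (rule 54): 1100010001
Gen 5 (rule 90): 1110101010
Gen 6 (rule 54): 0001111111

Answer: 3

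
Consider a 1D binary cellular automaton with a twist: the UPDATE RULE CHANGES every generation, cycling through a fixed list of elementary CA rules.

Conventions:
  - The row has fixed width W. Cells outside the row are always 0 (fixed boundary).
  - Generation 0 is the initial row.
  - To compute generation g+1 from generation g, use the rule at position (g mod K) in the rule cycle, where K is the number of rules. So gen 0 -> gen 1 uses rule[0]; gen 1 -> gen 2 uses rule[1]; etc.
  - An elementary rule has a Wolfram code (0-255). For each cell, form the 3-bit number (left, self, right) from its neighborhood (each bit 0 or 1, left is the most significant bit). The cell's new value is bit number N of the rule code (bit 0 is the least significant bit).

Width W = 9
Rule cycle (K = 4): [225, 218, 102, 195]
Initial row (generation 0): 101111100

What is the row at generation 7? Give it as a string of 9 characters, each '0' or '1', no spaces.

Answer: 000011100

Derivation:
Gen 0: 101111100
Gen 1 (rule 225): 010111101
Gen 2 (rule 218): 100111100
Gen 3 (rule 102): 101000100
Gen 4 (rule 195): 000011001
Gen 5 (rule 225): 111001000
Gen 6 (rule 218): 111110100
Gen 7 (rule 102): 000011100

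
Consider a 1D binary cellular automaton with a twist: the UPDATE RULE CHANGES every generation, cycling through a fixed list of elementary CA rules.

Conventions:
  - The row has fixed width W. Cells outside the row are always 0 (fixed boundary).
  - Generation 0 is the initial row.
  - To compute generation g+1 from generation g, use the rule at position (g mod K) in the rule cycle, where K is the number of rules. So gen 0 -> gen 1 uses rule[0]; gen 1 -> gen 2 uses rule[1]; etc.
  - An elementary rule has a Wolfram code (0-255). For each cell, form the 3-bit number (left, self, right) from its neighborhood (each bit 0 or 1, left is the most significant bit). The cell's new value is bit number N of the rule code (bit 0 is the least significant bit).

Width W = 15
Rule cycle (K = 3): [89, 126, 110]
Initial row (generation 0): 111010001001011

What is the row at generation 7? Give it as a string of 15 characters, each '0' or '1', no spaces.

Answer: 111111011111001

Derivation:
Gen 0: 111010001001011
Gen 1 (rule 89): 101001100100011
Gen 2 (rule 126): 111111111110111
Gen 3 (rule 110): 100000000011101
Gen 4 (rule 89): 011111111010100
Gen 5 (rule 126): 110000001111110
Gen 6 (rule 110): 110000011000010
Gen 7 (rule 89): 111111011111001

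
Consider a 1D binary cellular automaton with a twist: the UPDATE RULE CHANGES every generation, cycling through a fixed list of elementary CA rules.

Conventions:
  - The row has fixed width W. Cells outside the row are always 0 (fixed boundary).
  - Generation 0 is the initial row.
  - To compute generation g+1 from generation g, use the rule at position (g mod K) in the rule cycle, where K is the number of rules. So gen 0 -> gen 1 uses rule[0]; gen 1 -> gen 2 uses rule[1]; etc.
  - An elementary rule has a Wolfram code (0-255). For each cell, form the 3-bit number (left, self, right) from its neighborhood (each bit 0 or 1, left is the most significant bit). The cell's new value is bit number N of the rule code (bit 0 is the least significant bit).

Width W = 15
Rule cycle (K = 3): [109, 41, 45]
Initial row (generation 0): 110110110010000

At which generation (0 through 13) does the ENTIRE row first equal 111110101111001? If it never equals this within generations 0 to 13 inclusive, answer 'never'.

Answer: 7

Derivation:
Gen 0: 110110110010000
Gen 1 (rule 109): 111111110010111
Gen 2 (rule 41): 100000000001100
Gen 3 (rule 45): 101111111101001
Gen 4 (rule 109): 111000000111001
Gen 5 (rule 41): 100011110100000
Gen 6 (rule 45): 101010001101111
Gen 7 (rule 109): 111110101111001
Gen 8 (rule 41): 100001011000000
Gen 9 (rule 45): 101101110011111
Gen 10 (rule 109): 111111010010001
Gen 11 (rule 41): 100000100000100
Gen 12 (rule 45): 101110101110101
Gen 13 (rule 109): 111011111011111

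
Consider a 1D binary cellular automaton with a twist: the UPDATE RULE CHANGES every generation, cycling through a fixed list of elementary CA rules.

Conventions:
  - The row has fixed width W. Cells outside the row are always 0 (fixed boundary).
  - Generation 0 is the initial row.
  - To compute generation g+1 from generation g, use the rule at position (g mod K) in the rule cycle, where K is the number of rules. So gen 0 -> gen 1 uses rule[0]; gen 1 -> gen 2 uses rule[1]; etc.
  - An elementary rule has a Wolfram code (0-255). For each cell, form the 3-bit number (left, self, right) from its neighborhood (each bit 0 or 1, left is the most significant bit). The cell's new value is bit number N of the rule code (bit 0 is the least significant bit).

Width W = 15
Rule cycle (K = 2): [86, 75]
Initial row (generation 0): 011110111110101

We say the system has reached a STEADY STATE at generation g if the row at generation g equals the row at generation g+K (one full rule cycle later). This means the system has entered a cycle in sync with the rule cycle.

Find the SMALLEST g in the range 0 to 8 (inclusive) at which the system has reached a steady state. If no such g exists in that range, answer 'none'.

Answer: none

Derivation:
Gen 0: 011110111110101
Gen 1 (rule 86): 100010000010101
Gen 2 (rule 75): 001100111100000
Gen 3 (rule 86): 010111000110000
Gen 4 (rule 75): 100101011110111
Gen 5 (rule 86): 111101000010001
Gen 6 (rule 75): 100100011100110
Gen 7 (rule 86): 111110100111011
Gen 8 (rule 75): 100010001101011
Gen 9 (rule 86): 110111010101001
Gen 10 (rule 75): 110101000000010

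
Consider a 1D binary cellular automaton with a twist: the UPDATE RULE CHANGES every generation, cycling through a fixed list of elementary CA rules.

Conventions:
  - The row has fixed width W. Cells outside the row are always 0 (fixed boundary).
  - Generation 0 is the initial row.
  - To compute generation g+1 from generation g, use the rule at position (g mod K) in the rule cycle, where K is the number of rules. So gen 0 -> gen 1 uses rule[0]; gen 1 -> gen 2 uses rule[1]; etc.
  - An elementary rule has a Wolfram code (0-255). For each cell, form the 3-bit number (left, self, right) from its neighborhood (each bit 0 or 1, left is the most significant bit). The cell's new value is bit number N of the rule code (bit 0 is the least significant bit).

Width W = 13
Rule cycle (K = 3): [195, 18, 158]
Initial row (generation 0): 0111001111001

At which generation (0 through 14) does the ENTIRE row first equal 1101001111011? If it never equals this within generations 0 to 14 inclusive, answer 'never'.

Answer: never

Derivation:
Gen 0: 0111001111001
Gen 1 (rule 195): 1011010111010
Gen 2 (rule 18): 0000000000001
Gen 3 (rule 158): 0000000000011
Gen 4 (rule 195): 1111111111101
Gen 5 (rule 18): 0000000000000
Gen 6 (rule 158): 0000000000000
Gen 7 (rule 195): 1111111111111
Gen 8 (rule 18): 0000000000000
Gen 9 (rule 158): 0000000000000
Gen 10 (rule 195): 1111111111111
Gen 11 (rule 18): 0000000000000
Gen 12 (rule 158): 0000000000000
Gen 13 (rule 195): 1111111111111
Gen 14 (rule 18): 0000000000000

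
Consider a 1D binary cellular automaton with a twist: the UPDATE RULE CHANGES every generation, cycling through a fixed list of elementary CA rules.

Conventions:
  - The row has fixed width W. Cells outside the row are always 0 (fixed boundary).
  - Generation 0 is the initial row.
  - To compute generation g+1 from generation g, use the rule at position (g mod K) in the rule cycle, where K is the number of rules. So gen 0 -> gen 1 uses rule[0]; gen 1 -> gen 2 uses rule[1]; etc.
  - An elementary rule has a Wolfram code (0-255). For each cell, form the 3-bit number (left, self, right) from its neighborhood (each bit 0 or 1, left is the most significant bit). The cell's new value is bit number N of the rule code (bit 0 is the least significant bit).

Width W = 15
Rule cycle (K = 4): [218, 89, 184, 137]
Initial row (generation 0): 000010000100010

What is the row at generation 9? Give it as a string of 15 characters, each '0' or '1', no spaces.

Gen 0: 000010000100010
Gen 1 (rule 218): 000101001010101
Gen 2 (rule 89): 110000100000000
Gen 3 (rule 184): 101000010000000
Gen 4 (rule 137): 000011000111111
Gen 5 (rule 218): 000111101111111
Gen 6 (rule 89): 110100101000001
Gen 7 (rule 184): 101010010100000
Gen 8 (rule 137): 000000000001111
Gen 9 (rule 218): 000000000011111

Answer: 000000000011111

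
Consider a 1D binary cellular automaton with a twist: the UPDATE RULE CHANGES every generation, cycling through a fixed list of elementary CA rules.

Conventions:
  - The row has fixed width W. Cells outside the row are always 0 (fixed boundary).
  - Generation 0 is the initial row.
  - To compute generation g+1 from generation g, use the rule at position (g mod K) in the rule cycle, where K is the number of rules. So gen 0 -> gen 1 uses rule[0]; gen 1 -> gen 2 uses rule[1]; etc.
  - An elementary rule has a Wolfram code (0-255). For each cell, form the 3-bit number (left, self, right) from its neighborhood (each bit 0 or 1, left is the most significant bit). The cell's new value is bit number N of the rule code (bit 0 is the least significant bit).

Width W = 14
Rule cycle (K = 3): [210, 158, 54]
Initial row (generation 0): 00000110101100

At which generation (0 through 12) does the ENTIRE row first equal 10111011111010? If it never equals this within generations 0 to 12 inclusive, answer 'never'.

Gen 0: 00000110101100
Gen 1 (rule 210): 00001010000110
Gen 2 (rule 158): 00011011001101
Gen 3 (rule 54): 00100100110011
Gen 4 (rule 210): 01011011011101
Gen 5 (rule 158): 11010010011001
Gen 6 (rule 54): 00111111100111
Gen 7 (rule 210): 01011111111011
Gen 8 (rule 158): 11011111110010
Gen 9 (rule 54): 00100000001111
Gen 10 (rule 210): 01010000010111
Gen 11 (rule 158): 11011000110110
Gen 12 (rule 54): 00100101001001

Answer: never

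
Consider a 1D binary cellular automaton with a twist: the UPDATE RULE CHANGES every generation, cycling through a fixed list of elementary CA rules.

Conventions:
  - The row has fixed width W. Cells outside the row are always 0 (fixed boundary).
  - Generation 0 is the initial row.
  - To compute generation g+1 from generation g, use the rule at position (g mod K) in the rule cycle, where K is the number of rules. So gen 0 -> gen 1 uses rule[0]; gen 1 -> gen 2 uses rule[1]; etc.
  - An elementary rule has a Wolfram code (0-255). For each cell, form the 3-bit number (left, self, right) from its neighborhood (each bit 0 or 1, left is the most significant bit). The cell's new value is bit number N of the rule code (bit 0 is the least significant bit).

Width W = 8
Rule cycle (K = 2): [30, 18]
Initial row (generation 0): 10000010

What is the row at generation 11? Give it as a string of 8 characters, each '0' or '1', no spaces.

Gen 0: 10000010
Gen 1 (rule 30): 11000111
Gen 2 (rule 18): 00101000
Gen 3 (rule 30): 01101100
Gen 4 (rule 18): 10000010
Gen 5 (rule 30): 11000111
Gen 6 (rule 18): 00101000
Gen 7 (rule 30): 01101100
Gen 8 (rule 18): 10000010
Gen 9 (rule 30): 11000111
Gen 10 (rule 18): 00101000
Gen 11 (rule 30): 01101100

Answer: 01101100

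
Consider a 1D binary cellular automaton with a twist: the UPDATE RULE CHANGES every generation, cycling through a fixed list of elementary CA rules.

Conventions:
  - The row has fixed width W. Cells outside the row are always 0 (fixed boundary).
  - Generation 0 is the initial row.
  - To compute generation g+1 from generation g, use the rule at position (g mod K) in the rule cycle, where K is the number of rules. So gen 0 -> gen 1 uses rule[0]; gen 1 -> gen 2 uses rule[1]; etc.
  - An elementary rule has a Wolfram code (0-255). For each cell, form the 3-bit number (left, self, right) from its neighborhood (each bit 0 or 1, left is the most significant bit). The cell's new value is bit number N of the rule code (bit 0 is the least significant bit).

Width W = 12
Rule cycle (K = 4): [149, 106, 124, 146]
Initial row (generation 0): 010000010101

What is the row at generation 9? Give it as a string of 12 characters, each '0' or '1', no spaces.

Gen 0: 010000010101
Gen 1 (rule 149): 011111010101
Gen 2 (rule 106): 110001101010
Gen 3 (rule 124): 111001111111
Gen 4 (rule 146): 010110111110
Gen 5 (rule 149): 010000011101
Gen 6 (rule 106): 100000110110
Gen 7 (rule 124): 110000111111
Gen 8 (rule 146): 001001011110
Gen 9 (rule 149): 101101001101

Answer: 101101001101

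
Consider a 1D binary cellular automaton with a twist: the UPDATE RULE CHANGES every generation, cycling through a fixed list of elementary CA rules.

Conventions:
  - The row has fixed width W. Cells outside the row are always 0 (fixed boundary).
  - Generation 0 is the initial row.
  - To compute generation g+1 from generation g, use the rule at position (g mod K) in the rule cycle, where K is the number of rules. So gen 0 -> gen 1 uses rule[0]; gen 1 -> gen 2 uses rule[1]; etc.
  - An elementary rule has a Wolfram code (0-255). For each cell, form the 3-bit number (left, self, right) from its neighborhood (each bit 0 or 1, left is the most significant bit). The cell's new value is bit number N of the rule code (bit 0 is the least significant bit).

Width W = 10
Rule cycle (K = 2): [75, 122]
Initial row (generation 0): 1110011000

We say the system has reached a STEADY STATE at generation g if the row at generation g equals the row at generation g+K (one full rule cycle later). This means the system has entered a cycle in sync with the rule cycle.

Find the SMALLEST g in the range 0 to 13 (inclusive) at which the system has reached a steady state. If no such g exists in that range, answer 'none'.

Answer: none

Derivation:
Gen 0: 1110011000
Gen 1 (rule 75): 1010111011
Gen 2 (rule 122): 0101101111
Gen 3 (rule 75): 1001101001
Gen 4 (rule 122): 0111110110
Gen 5 (rule 75): 1100010110
Gen 6 (rule 122): 1110101111
Gen 7 (rule 75): 1010001001
Gen 8 (rule 122): 0101010110
Gen 9 (rule 75): 1000000110
Gen 10 (rule 122): 0100001111
Gen 11 (rule 75): 1001111001
Gen 12 (rule 122): 0111001110
Gen 13 (rule 75): 1101011010
Gen 14 (rule 122): 1110111101
Gen 15 (rule 75): 1010100100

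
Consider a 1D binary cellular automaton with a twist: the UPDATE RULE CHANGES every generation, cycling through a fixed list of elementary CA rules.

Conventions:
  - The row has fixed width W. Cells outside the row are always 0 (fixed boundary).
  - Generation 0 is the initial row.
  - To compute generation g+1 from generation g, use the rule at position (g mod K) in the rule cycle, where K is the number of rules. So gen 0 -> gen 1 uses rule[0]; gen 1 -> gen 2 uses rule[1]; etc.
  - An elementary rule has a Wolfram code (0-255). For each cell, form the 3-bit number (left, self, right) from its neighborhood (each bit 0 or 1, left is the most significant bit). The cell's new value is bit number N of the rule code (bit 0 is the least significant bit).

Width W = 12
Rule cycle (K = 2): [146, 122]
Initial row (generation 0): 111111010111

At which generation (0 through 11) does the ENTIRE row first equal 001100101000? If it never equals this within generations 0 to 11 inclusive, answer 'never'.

Answer: 3

Derivation:
Gen 0: 111111010111
Gen 1 (rule 146): 011110000010
Gen 2 (rule 122): 110011000101
Gen 3 (rule 146): 001100101000
Gen 4 (rule 122): 011111010100
Gen 5 (rule 146): 101110000010
Gen 6 (rule 122): 011011000101
Gen 7 (rule 146): 100000101000
Gen 8 (rule 122): 010001010100
Gen 9 (rule 146): 101010000010
Gen 10 (rule 122): 010101000101
Gen 11 (rule 146): 100000101000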